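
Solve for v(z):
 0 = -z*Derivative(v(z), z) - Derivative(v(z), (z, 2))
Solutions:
 v(z) = C1 + C2*erf(sqrt(2)*z/2)


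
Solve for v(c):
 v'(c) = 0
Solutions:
 v(c) = C1


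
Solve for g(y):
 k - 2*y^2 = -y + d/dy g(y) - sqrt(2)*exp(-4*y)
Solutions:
 g(y) = C1 + k*y - 2*y^3/3 + y^2/2 - sqrt(2)*exp(-4*y)/4


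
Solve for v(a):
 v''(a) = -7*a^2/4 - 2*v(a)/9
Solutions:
 v(a) = C1*sin(sqrt(2)*a/3) + C2*cos(sqrt(2)*a/3) - 63*a^2/8 + 567/8


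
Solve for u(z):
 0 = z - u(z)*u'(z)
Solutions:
 u(z) = -sqrt(C1 + z^2)
 u(z) = sqrt(C1 + z^2)


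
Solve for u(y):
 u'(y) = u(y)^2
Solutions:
 u(y) = -1/(C1 + y)


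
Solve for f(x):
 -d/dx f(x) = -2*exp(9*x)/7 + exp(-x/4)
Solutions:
 f(x) = C1 + 2*exp(9*x)/63 + 4*exp(-x/4)


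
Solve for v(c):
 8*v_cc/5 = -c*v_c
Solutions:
 v(c) = C1 + C2*erf(sqrt(5)*c/4)


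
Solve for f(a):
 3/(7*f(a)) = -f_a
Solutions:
 f(a) = -sqrt(C1 - 42*a)/7
 f(a) = sqrt(C1 - 42*a)/7


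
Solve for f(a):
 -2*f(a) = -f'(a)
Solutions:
 f(a) = C1*exp(2*a)


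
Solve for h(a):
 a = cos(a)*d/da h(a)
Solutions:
 h(a) = C1 + Integral(a/cos(a), a)


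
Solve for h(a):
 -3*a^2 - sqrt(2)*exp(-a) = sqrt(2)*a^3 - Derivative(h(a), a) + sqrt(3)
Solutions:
 h(a) = C1 + sqrt(2)*a^4/4 + a^3 + sqrt(3)*a - sqrt(2)*exp(-a)


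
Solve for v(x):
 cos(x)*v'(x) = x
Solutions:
 v(x) = C1 + Integral(x/cos(x), x)


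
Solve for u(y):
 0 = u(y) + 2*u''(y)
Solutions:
 u(y) = C1*sin(sqrt(2)*y/2) + C2*cos(sqrt(2)*y/2)


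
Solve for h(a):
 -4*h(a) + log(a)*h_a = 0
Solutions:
 h(a) = C1*exp(4*li(a))


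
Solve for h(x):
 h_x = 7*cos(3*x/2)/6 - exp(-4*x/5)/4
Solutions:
 h(x) = C1 + 7*sin(3*x/2)/9 + 5*exp(-4*x/5)/16


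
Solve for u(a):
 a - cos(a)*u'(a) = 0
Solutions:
 u(a) = C1 + Integral(a/cos(a), a)


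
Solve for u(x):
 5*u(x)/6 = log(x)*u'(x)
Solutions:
 u(x) = C1*exp(5*li(x)/6)


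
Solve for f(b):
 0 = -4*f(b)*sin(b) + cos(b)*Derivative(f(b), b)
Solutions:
 f(b) = C1/cos(b)^4


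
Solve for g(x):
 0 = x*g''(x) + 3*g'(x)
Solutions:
 g(x) = C1 + C2/x^2


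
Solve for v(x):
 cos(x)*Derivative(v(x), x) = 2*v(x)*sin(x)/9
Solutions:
 v(x) = C1/cos(x)^(2/9)


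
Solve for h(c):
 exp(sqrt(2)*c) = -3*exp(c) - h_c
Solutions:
 h(c) = C1 - 3*exp(c) - sqrt(2)*exp(sqrt(2)*c)/2


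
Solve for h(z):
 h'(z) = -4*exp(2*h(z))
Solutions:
 h(z) = log(-sqrt(-1/(C1 - 4*z))) - log(2)/2
 h(z) = log(-1/(C1 - 4*z))/2 - log(2)/2


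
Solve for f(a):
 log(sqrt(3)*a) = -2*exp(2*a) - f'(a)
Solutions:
 f(a) = C1 - a*log(a) + a*(1 - log(3)/2) - exp(2*a)


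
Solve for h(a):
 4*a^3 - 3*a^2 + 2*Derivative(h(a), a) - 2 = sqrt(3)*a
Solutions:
 h(a) = C1 - a^4/2 + a^3/2 + sqrt(3)*a^2/4 + a


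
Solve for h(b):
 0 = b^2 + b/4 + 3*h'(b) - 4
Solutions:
 h(b) = C1 - b^3/9 - b^2/24 + 4*b/3


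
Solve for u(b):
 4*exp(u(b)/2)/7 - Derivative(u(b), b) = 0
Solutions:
 u(b) = 2*log(-1/(C1 + 4*b)) + 2*log(14)


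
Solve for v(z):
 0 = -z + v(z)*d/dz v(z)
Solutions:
 v(z) = -sqrt(C1 + z^2)
 v(z) = sqrt(C1 + z^2)


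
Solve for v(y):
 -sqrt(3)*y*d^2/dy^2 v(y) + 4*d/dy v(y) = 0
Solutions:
 v(y) = C1 + C2*y^(1 + 4*sqrt(3)/3)


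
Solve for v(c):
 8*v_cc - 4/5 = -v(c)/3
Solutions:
 v(c) = C1*sin(sqrt(6)*c/12) + C2*cos(sqrt(6)*c/12) + 12/5


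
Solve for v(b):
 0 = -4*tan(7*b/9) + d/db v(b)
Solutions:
 v(b) = C1 - 36*log(cos(7*b/9))/7


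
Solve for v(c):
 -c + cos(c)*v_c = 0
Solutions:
 v(c) = C1 + Integral(c/cos(c), c)


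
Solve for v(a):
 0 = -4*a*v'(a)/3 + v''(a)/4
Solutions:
 v(a) = C1 + C2*erfi(2*sqrt(6)*a/3)


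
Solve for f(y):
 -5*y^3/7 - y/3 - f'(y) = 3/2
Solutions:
 f(y) = C1 - 5*y^4/28 - y^2/6 - 3*y/2


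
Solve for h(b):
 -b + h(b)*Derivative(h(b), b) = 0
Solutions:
 h(b) = -sqrt(C1 + b^2)
 h(b) = sqrt(C1 + b^2)


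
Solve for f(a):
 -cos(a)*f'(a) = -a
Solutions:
 f(a) = C1 + Integral(a/cos(a), a)


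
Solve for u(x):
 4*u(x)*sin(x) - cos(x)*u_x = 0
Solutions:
 u(x) = C1/cos(x)^4


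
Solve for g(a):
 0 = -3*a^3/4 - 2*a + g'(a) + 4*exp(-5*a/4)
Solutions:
 g(a) = C1 + 3*a^4/16 + a^2 + 16*exp(-5*a/4)/5


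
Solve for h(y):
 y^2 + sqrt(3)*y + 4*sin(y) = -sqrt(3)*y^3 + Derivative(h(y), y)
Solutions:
 h(y) = C1 + sqrt(3)*y^4/4 + y^3/3 + sqrt(3)*y^2/2 - 4*cos(y)


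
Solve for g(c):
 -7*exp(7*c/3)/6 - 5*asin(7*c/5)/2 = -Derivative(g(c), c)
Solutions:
 g(c) = C1 + 5*c*asin(7*c/5)/2 + 5*sqrt(25 - 49*c^2)/14 + exp(7*c/3)/2


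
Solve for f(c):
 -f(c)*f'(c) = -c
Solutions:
 f(c) = -sqrt(C1 + c^2)
 f(c) = sqrt(C1 + c^2)


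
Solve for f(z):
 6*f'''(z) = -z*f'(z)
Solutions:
 f(z) = C1 + Integral(C2*airyai(-6^(2/3)*z/6) + C3*airybi(-6^(2/3)*z/6), z)


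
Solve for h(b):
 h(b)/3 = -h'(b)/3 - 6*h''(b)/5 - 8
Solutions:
 h(b) = (C1*sin(sqrt(335)*b/36) + C2*cos(sqrt(335)*b/36))*exp(-5*b/36) - 24


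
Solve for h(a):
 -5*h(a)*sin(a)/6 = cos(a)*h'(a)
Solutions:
 h(a) = C1*cos(a)^(5/6)


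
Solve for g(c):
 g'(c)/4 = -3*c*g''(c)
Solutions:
 g(c) = C1 + C2*c^(11/12)


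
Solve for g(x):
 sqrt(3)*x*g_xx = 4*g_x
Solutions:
 g(x) = C1 + C2*x^(1 + 4*sqrt(3)/3)


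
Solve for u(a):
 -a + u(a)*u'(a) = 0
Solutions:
 u(a) = -sqrt(C1 + a^2)
 u(a) = sqrt(C1 + a^2)


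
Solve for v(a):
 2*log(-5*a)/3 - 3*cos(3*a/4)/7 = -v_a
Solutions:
 v(a) = C1 - 2*a*log(-a)/3 - 2*a*log(5)/3 + 2*a/3 + 4*sin(3*a/4)/7


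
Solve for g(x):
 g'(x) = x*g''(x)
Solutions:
 g(x) = C1 + C2*x^2


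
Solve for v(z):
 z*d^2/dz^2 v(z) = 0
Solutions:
 v(z) = C1 + C2*z


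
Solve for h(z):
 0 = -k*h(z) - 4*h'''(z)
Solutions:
 h(z) = C1*exp(2^(1/3)*z*(-k)^(1/3)/2) + C2*exp(2^(1/3)*z*(-k)^(1/3)*(-1 + sqrt(3)*I)/4) + C3*exp(-2^(1/3)*z*(-k)^(1/3)*(1 + sqrt(3)*I)/4)


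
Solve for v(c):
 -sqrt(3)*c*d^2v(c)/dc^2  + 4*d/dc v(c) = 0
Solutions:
 v(c) = C1 + C2*c^(1 + 4*sqrt(3)/3)


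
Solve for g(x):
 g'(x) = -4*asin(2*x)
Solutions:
 g(x) = C1 - 4*x*asin(2*x) - 2*sqrt(1 - 4*x^2)


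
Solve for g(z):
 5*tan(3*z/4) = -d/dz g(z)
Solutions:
 g(z) = C1 + 20*log(cos(3*z/4))/3


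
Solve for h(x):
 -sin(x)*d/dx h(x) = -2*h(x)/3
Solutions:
 h(x) = C1*(cos(x) - 1)^(1/3)/(cos(x) + 1)^(1/3)


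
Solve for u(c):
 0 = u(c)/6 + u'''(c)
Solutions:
 u(c) = C3*exp(-6^(2/3)*c/6) + (C1*sin(2^(2/3)*3^(1/6)*c/4) + C2*cos(2^(2/3)*3^(1/6)*c/4))*exp(6^(2/3)*c/12)


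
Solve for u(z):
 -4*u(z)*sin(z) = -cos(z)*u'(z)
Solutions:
 u(z) = C1/cos(z)^4


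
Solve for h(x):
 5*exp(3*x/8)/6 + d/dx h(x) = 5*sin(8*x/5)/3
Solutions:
 h(x) = C1 - 20*exp(3*x/8)/9 - 25*cos(8*x/5)/24


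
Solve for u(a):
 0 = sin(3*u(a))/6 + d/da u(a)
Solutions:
 u(a) = -acos((-C1 - exp(a))/(C1 - exp(a)))/3 + 2*pi/3
 u(a) = acos((-C1 - exp(a))/(C1 - exp(a)))/3


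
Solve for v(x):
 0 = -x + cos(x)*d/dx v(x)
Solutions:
 v(x) = C1 + Integral(x/cos(x), x)


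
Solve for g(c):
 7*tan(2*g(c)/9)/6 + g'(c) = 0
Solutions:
 g(c) = -9*asin(C1*exp(-7*c/27))/2 + 9*pi/2
 g(c) = 9*asin(C1*exp(-7*c/27))/2


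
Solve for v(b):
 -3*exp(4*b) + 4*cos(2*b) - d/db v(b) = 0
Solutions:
 v(b) = C1 - 3*exp(4*b)/4 + 2*sin(2*b)


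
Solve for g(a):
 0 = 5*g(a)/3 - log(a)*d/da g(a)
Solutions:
 g(a) = C1*exp(5*li(a)/3)


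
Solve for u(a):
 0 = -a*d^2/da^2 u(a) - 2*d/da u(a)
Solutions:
 u(a) = C1 + C2/a


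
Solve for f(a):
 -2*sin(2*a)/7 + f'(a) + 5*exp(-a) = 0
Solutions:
 f(a) = C1 - cos(2*a)/7 + 5*exp(-a)


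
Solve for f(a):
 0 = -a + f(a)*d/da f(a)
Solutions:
 f(a) = -sqrt(C1 + a^2)
 f(a) = sqrt(C1 + a^2)


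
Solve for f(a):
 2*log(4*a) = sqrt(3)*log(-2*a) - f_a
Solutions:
 f(a) = C1 - a*(2 - sqrt(3))*log(a) + a*(-4*log(2) - sqrt(3) + sqrt(3)*log(2) + 2 + sqrt(3)*I*pi)


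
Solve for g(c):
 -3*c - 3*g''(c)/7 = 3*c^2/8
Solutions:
 g(c) = C1 + C2*c - 7*c^4/96 - 7*c^3/6


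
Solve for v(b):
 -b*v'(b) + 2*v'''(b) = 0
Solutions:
 v(b) = C1 + Integral(C2*airyai(2^(2/3)*b/2) + C3*airybi(2^(2/3)*b/2), b)


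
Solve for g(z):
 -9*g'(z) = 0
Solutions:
 g(z) = C1


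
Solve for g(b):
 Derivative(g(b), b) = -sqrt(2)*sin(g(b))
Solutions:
 g(b) = -acos((-C1 - exp(2*sqrt(2)*b))/(C1 - exp(2*sqrt(2)*b))) + 2*pi
 g(b) = acos((-C1 - exp(2*sqrt(2)*b))/(C1 - exp(2*sqrt(2)*b)))


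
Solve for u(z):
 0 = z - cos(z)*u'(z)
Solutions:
 u(z) = C1 + Integral(z/cos(z), z)


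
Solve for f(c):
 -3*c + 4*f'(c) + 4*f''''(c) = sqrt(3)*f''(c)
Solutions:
 f(c) = C1 + C2*exp(c*(2^(1/3)*3^(5/6)/(sqrt(9 - sqrt(3)/16) + 3)^(1/3) + 2*6^(2/3)*(sqrt(9 - sqrt(3)/16) + 3)^(1/3))/24)*sin(2^(1/3)*c*(-2*2^(1/3)*sqrt(3)*(sqrt(729 - 81*sqrt(3)/16) + 27)^(1/3) + 9/(sqrt(729 - 81*sqrt(3)/16) + 27)^(1/3))/24) + C3*exp(c*(2^(1/3)*3^(5/6)/(sqrt(9 - sqrt(3)/16) + 3)^(1/3) + 2*6^(2/3)*(sqrt(9 - sqrt(3)/16) + 3)^(1/3))/24)*cos(2^(1/3)*c*(-2*2^(1/3)*sqrt(3)*(sqrt(729 - 81*sqrt(3)/16) + 27)^(1/3) + 9/(sqrt(729 - 81*sqrt(3)/16) + 27)^(1/3))/24) + C4*exp(-c*(2^(1/3)*3^(5/6)/(sqrt(9 - sqrt(3)/16) + 3)^(1/3) + 2*6^(2/3)*(sqrt(9 - sqrt(3)/16) + 3)^(1/3))/12) + 3*c^2/8 + 3*sqrt(3)*c/16


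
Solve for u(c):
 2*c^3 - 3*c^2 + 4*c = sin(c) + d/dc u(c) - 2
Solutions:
 u(c) = C1 + c^4/2 - c^3 + 2*c^2 + 2*c + cos(c)


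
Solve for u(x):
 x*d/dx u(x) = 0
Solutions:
 u(x) = C1


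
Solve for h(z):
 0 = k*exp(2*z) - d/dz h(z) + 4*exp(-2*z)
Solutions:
 h(z) = C1 + k*exp(2*z)/2 - 2*exp(-2*z)


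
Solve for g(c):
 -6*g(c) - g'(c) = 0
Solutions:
 g(c) = C1*exp(-6*c)


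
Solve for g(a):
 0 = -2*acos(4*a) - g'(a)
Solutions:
 g(a) = C1 - 2*a*acos(4*a) + sqrt(1 - 16*a^2)/2


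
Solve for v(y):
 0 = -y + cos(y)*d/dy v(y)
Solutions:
 v(y) = C1 + Integral(y/cos(y), y)


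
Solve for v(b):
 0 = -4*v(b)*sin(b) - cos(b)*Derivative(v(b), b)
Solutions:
 v(b) = C1*cos(b)^4


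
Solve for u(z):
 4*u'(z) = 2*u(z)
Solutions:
 u(z) = C1*exp(z/2)


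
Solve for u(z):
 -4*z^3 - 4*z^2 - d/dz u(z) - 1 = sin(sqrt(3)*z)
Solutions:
 u(z) = C1 - z^4 - 4*z^3/3 - z + sqrt(3)*cos(sqrt(3)*z)/3


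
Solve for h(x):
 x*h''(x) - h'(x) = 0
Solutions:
 h(x) = C1 + C2*x^2


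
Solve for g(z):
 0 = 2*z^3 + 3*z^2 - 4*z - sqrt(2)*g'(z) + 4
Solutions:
 g(z) = C1 + sqrt(2)*z^4/4 + sqrt(2)*z^3/2 - sqrt(2)*z^2 + 2*sqrt(2)*z


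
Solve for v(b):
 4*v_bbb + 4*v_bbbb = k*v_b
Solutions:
 v(b) = C1 + C2*exp(-b*((-27*k/8 + sqrt((8 - 27*k)^2/16 - 4)/2 + 1)^(1/3) + 1 + (-27*k/8 + sqrt((8 - 27*k)^2/16 - 4)/2 + 1)^(-1/3))/3) + C3*exp(b*((-27*k/8 + sqrt((8 - 27*k)^2/16 - 4)/2 + 1)^(1/3) - sqrt(3)*I*(-27*k/8 + sqrt((8 - 27*k)^2/16 - 4)/2 + 1)^(1/3) - 2 - 4/((-1 + sqrt(3)*I)*(-27*k/8 + sqrt((8 - 27*k)^2/16 - 4)/2 + 1)^(1/3)))/6) + C4*exp(b*((-27*k/8 + sqrt((8 - 27*k)^2/16 - 4)/2 + 1)^(1/3) + sqrt(3)*I*(-27*k/8 + sqrt((8 - 27*k)^2/16 - 4)/2 + 1)^(1/3) - 2 + 4/((1 + sqrt(3)*I)*(-27*k/8 + sqrt((8 - 27*k)^2/16 - 4)/2 + 1)^(1/3)))/6)


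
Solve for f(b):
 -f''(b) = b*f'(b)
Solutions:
 f(b) = C1 + C2*erf(sqrt(2)*b/2)


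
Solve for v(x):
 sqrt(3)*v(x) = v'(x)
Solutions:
 v(x) = C1*exp(sqrt(3)*x)


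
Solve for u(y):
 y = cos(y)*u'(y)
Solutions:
 u(y) = C1 + Integral(y/cos(y), y)


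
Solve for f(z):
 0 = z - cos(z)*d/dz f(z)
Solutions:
 f(z) = C1 + Integral(z/cos(z), z)


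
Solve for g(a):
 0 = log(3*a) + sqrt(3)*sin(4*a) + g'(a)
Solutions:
 g(a) = C1 - a*log(a) - a*log(3) + a + sqrt(3)*cos(4*a)/4


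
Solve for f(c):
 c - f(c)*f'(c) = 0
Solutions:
 f(c) = -sqrt(C1 + c^2)
 f(c) = sqrt(C1 + c^2)


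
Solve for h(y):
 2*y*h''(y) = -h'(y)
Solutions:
 h(y) = C1 + C2*sqrt(y)


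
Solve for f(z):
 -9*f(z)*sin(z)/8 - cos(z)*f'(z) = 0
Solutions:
 f(z) = C1*cos(z)^(9/8)


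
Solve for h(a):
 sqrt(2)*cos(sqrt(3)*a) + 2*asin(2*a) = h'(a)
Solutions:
 h(a) = C1 + 2*a*asin(2*a) + sqrt(1 - 4*a^2) + sqrt(6)*sin(sqrt(3)*a)/3


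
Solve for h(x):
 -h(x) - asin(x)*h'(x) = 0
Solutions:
 h(x) = C1*exp(-Integral(1/asin(x), x))


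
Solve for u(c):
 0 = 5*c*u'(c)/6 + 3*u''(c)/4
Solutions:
 u(c) = C1 + C2*erf(sqrt(5)*c/3)


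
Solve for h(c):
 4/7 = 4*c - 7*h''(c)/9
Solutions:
 h(c) = C1 + C2*c + 6*c^3/7 - 18*c^2/49


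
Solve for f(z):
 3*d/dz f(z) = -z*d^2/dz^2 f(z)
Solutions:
 f(z) = C1 + C2/z^2


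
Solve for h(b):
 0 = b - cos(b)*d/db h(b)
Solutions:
 h(b) = C1 + Integral(b/cos(b), b)


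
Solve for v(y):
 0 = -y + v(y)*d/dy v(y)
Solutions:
 v(y) = -sqrt(C1 + y^2)
 v(y) = sqrt(C1 + y^2)


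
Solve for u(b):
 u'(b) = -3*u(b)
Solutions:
 u(b) = C1*exp(-3*b)


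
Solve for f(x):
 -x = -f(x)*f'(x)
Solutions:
 f(x) = -sqrt(C1 + x^2)
 f(x) = sqrt(C1 + x^2)


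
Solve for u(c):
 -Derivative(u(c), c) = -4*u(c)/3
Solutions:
 u(c) = C1*exp(4*c/3)


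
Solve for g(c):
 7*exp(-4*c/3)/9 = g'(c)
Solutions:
 g(c) = C1 - 7*exp(-4*c/3)/12


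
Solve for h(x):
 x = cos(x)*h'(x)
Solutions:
 h(x) = C1 + Integral(x/cos(x), x)


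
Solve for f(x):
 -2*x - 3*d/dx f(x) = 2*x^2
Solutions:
 f(x) = C1 - 2*x^3/9 - x^2/3


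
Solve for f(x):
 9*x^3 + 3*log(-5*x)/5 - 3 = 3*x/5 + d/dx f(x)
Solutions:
 f(x) = C1 + 9*x^4/4 - 3*x^2/10 + 3*x*log(-x)/5 + 3*x*(-6 + log(5))/5


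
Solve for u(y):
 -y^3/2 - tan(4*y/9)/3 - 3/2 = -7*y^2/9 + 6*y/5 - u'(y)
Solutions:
 u(y) = C1 + y^4/8 - 7*y^3/27 + 3*y^2/5 + 3*y/2 - 3*log(cos(4*y/9))/4


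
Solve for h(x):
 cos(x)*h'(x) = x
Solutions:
 h(x) = C1 + Integral(x/cos(x), x)


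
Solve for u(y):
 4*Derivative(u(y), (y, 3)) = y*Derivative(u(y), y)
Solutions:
 u(y) = C1 + Integral(C2*airyai(2^(1/3)*y/2) + C3*airybi(2^(1/3)*y/2), y)


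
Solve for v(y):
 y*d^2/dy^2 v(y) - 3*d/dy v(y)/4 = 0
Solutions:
 v(y) = C1 + C2*y^(7/4)


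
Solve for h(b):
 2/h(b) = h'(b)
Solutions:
 h(b) = -sqrt(C1 + 4*b)
 h(b) = sqrt(C1 + 4*b)


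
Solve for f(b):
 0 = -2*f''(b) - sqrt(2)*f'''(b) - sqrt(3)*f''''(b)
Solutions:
 f(b) = C1 + C2*b + (C3*sin(sqrt(6)*b*sqrt(-1 + 4*sqrt(3))/6) + C4*cos(sqrt(6)*b*sqrt(-1 + 4*sqrt(3))/6))*exp(-sqrt(6)*b/6)


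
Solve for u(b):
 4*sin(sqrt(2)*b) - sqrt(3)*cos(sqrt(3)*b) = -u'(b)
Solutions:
 u(b) = C1 + sin(sqrt(3)*b) + 2*sqrt(2)*cos(sqrt(2)*b)


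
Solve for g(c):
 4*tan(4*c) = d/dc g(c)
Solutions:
 g(c) = C1 - log(cos(4*c))


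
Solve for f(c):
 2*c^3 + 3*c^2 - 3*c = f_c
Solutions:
 f(c) = C1 + c^4/2 + c^3 - 3*c^2/2


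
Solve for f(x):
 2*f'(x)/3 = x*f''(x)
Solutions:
 f(x) = C1 + C2*x^(5/3)


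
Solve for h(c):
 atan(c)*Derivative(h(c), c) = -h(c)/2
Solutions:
 h(c) = C1*exp(-Integral(1/atan(c), c)/2)


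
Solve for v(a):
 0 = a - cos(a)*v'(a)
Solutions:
 v(a) = C1 + Integral(a/cos(a), a)


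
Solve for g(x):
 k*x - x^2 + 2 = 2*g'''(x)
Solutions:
 g(x) = C1 + C2*x + C3*x^2 + k*x^4/48 - x^5/120 + x^3/6


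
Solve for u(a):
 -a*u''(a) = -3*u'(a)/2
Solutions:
 u(a) = C1 + C2*a^(5/2)


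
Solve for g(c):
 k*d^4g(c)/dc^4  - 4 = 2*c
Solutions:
 g(c) = C1 + C2*c + C3*c^2 + C4*c^3 + c^5/(60*k) + c^4/(6*k)


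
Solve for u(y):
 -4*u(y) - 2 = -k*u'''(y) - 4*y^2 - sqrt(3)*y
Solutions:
 u(y) = C1*exp(2^(2/3)*y*(1/k)^(1/3)) + C2*exp(2^(2/3)*y*(-1 + sqrt(3)*I)*(1/k)^(1/3)/2) + C3*exp(-2^(2/3)*y*(1 + sqrt(3)*I)*(1/k)^(1/3)/2) + y^2 + sqrt(3)*y/4 - 1/2


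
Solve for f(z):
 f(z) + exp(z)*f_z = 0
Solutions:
 f(z) = C1*exp(exp(-z))


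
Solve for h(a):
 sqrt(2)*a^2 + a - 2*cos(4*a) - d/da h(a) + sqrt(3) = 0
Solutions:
 h(a) = C1 + sqrt(2)*a^3/3 + a^2/2 + sqrt(3)*a - sin(4*a)/2


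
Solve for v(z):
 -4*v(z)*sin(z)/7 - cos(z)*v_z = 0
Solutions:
 v(z) = C1*cos(z)^(4/7)


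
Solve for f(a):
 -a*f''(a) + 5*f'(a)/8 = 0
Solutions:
 f(a) = C1 + C2*a^(13/8)


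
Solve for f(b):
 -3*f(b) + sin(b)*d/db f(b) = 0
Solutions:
 f(b) = C1*(cos(b) - 1)^(3/2)/(cos(b) + 1)^(3/2)


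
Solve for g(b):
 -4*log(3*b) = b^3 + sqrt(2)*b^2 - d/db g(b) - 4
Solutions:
 g(b) = C1 + b^4/4 + sqrt(2)*b^3/3 + 4*b*log(b) - 8*b + b*log(81)


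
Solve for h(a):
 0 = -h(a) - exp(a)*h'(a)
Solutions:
 h(a) = C1*exp(exp(-a))


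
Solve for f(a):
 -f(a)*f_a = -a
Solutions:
 f(a) = -sqrt(C1 + a^2)
 f(a) = sqrt(C1 + a^2)


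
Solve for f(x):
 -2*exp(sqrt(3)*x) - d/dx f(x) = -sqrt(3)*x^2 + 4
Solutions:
 f(x) = C1 + sqrt(3)*x^3/3 - 4*x - 2*sqrt(3)*exp(sqrt(3)*x)/3


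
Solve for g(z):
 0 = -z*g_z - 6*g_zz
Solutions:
 g(z) = C1 + C2*erf(sqrt(3)*z/6)


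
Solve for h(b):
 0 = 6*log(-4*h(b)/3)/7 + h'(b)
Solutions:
 7*Integral(1/(log(-_y) - log(3) + 2*log(2)), (_y, h(b)))/6 = C1 - b


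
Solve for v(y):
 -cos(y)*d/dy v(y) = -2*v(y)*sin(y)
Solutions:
 v(y) = C1/cos(y)^2


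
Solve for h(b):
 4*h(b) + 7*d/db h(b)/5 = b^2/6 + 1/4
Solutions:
 h(b) = C1*exp(-20*b/7) + b^2/24 - 7*b/240 + 349/4800


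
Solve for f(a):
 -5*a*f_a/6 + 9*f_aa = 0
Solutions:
 f(a) = C1 + C2*erfi(sqrt(15)*a/18)


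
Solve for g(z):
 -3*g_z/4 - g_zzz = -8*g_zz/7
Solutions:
 g(z) = C1 + (C2*sin(sqrt(83)*z/14) + C3*cos(sqrt(83)*z/14))*exp(4*z/7)


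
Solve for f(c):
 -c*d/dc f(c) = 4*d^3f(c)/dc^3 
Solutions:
 f(c) = C1 + Integral(C2*airyai(-2^(1/3)*c/2) + C3*airybi(-2^(1/3)*c/2), c)


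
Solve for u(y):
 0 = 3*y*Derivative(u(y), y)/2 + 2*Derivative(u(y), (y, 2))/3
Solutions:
 u(y) = C1 + C2*erf(3*sqrt(2)*y/4)


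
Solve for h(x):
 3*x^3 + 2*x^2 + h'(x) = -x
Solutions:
 h(x) = C1 - 3*x^4/4 - 2*x^3/3 - x^2/2


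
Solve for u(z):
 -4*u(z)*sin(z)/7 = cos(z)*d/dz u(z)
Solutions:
 u(z) = C1*cos(z)^(4/7)


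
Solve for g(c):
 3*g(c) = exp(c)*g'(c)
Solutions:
 g(c) = C1*exp(-3*exp(-c))


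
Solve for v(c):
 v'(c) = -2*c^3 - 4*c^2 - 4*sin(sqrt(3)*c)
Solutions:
 v(c) = C1 - c^4/2 - 4*c^3/3 + 4*sqrt(3)*cos(sqrt(3)*c)/3


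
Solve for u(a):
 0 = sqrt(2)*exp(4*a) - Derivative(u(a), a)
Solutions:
 u(a) = C1 + sqrt(2)*exp(4*a)/4


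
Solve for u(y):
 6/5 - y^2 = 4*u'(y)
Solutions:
 u(y) = C1 - y^3/12 + 3*y/10


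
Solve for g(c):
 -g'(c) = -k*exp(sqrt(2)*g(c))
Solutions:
 g(c) = sqrt(2)*(2*log(-1/(C1 + c*k)) - log(2))/4


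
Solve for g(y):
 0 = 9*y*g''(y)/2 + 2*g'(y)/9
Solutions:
 g(y) = C1 + C2*y^(77/81)


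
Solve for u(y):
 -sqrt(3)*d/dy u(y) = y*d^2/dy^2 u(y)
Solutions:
 u(y) = C1 + C2*y^(1 - sqrt(3))


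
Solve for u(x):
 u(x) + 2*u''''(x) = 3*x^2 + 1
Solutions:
 u(x) = 3*x^2 + (C1*sin(2^(1/4)*x/2) + C2*cos(2^(1/4)*x/2))*exp(-2^(1/4)*x/2) + (C3*sin(2^(1/4)*x/2) + C4*cos(2^(1/4)*x/2))*exp(2^(1/4)*x/2) + 1


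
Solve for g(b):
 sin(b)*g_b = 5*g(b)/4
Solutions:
 g(b) = C1*(cos(b) - 1)^(5/8)/(cos(b) + 1)^(5/8)


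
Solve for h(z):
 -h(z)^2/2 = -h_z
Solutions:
 h(z) = -2/(C1 + z)


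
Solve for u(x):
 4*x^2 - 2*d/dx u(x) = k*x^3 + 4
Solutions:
 u(x) = C1 - k*x^4/8 + 2*x^3/3 - 2*x


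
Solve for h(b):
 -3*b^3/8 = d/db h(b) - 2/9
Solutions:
 h(b) = C1 - 3*b^4/32 + 2*b/9


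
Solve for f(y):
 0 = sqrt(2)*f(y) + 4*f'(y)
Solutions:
 f(y) = C1*exp(-sqrt(2)*y/4)


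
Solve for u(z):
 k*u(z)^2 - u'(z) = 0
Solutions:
 u(z) = -1/(C1 + k*z)


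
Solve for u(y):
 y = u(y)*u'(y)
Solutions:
 u(y) = -sqrt(C1 + y^2)
 u(y) = sqrt(C1 + y^2)


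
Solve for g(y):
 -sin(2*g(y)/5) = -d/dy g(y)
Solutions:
 -y + 5*log(cos(2*g(y)/5) - 1)/4 - 5*log(cos(2*g(y)/5) + 1)/4 = C1


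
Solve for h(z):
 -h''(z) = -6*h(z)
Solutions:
 h(z) = C1*exp(-sqrt(6)*z) + C2*exp(sqrt(6)*z)


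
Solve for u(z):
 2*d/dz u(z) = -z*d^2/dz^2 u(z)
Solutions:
 u(z) = C1 + C2/z


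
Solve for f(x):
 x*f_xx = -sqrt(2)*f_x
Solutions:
 f(x) = C1 + C2*x^(1 - sqrt(2))


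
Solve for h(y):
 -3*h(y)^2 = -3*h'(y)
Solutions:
 h(y) = -1/(C1 + y)


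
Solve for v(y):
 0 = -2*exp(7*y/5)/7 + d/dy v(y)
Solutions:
 v(y) = C1 + 10*exp(7*y/5)/49


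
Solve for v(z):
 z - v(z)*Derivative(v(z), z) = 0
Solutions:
 v(z) = -sqrt(C1 + z^2)
 v(z) = sqrt(C1 + z^2)


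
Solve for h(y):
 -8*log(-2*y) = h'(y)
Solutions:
 h(y) = C1 - 8*y*log(-y) + 8*y*(1 - log(2))


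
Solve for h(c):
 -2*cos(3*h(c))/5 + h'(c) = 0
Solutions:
 -2*c/5 - log(sin(3*h(c)) - 1)/6 + log(sin(3*h(c)) + 1)/6 = C1


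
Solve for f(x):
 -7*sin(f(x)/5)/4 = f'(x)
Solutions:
 7*x/4 + 5*log(cos(f(x)/5) - 1)/2 - 5*log(cos(f(x)/5) + 1)/2 = C1


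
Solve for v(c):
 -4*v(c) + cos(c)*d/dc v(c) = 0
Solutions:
 v(c) = C1*(sin(c)^2 + 2*sin(c) + 1)/(sin(c)^2 - 2*sin(c) + 1)


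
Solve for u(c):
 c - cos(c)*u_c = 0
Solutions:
 u(c) = C1 + Integral(c/cos(c), c)


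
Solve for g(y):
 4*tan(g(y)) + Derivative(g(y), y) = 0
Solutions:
 g(y) = pi - asin(C1*exp(-4*y))
 g(y) = asin(C1*exp(-4*y))


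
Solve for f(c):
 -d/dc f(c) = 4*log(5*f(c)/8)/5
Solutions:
 -5*Integral(1/(-log(_y) - log(5) + 3*log(2)), (_y, f(c)))/4 = C1 - c


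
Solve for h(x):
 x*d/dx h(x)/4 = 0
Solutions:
 h(x) = C1


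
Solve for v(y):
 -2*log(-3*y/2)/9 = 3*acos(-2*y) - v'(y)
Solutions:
 v(y) = C1 + 2*y*log(-y)/9 + 3*y*acos(-2*y) - 2*y/9 - 2*y*log(2)/9 + 2*y*log(3)/9 + 3*sqrt(1 - 4*y^2)/2


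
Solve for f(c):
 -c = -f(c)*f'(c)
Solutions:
 f(c) = -sqrt(C1 + c^2)
 f(c) = sqrt(C1 + c^2)


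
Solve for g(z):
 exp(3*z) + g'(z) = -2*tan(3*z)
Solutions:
 g(z) = C1 - exp(3*z)/3 + 2*log(cos(3*z))/3


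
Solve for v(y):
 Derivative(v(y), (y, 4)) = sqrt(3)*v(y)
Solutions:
 v(y) = C1*exp(-3^(1/8)*y) + C2*exp(3^(1/8)*y) + C3*sin(3^(1/8)*y) + C4*cos(3^(1/8)*y)


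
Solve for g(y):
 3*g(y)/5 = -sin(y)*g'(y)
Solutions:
 g(y) = C1*(cos(y) + 1)^(3/10)/(cos(y) - 1)^(3/10)


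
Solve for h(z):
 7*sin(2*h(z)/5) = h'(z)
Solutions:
 -7*z + 5*log(cos(2*h(z)/5) - 1)/4 - 5*log(cos(2*h(z)/5) + 1)/4 = C1


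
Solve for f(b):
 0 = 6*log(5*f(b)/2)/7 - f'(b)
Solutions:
 7*Integral(1/(-log(_y) - log(5) + log(2)), (_y, f(b)))/6 = C1 - b


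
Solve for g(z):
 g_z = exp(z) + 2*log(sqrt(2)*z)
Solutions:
 g(z) = C1 + 2*z*log(z) + z*(-2 + log(2)) + exp(z)


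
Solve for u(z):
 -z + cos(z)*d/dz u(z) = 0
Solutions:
 u(z) = C1 + Integral(z/cos(z), z)


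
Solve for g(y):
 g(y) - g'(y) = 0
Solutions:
 g(y) = C1*exp(y)


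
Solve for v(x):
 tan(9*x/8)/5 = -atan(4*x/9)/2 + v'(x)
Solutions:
 v(x) = C1 + x*atan(4*x/9)/2 - 9*log(16*x^2 + 81)/16 - 8*log(cos(9*x/8))/45


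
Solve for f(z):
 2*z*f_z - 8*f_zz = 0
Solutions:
 f(z) = C1 + C2*erfi(sqrt(2)*z/4)


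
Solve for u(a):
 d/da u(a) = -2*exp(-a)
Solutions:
 u(a) = C1 + 2*exp(-a)


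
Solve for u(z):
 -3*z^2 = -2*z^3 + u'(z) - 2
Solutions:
 u(z) = C1 + z^4/2 - z^3 + 2*z


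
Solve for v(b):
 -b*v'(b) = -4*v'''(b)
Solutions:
 v(b) = C1 + Integral(C2*airyai(2^(1/3)*b/2) + C3*airybi(2^(1/3)*b/2), b)


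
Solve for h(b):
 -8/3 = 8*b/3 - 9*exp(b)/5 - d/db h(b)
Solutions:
 h(b) = C1 + 4*b^2/3 + 8*b/3 - 9*exp(b)/5


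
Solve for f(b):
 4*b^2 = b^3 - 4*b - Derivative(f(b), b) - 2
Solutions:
 f(b) = C1 + b^4/4 - 4*b^3/3 - 2*b^2 - 2*b


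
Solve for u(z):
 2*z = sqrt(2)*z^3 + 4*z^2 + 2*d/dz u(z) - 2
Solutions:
 u(z) = C1 - sqrt(2)*z^4/8 - 2*z^3/3 + z^2/2 + z


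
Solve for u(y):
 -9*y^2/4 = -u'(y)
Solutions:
 u(y) = C1 + 3*y^3/4


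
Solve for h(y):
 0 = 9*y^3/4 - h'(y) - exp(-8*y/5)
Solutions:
 h(y) = C1 + 9*y^4/16 + 5*exp(-8*y/5)/8


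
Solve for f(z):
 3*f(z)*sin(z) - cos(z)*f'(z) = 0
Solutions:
 f(z) = C1/cos(z)^3


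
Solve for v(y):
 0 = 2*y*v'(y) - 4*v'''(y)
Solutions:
 v(y) = C1 + Integral(C2*airyai(2^(2/3)*y/2) + C3*airybi(2^(2/3)*y/2), y)


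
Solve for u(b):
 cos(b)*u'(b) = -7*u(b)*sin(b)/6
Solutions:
 u(b) = C1*cos(b)^(7/6)


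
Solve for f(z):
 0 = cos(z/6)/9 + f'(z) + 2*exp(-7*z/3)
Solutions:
 f(z) = C1 - 2*sin(z/6)/3 + 6*exp(-7*z/3)/7


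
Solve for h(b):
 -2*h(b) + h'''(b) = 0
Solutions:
 h(b) = C3*exp(2^(1/3)*b) + (C1*sin(2^(1/3)*sqrt(3)*b/2) + C2*cos(2^(1/3)*sqrt(3)*b/2))*exp(-2^(1/3)*b/2)


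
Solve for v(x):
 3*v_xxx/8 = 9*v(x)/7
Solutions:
 v(x) = C3*exp(2*3^(1/3)*7^(2/3)*x/7) + (C1*sin(3^(5/6)*7^(2/3)*x/7) + C2*cos(3^(5/6)*7^(2/3)*x/7))*exp(-3^(1/3)*7^(2/3)*x/7)


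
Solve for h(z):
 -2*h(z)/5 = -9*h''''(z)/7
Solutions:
 h(z) = C1*exp(-14^(1/4)*sqrt(3)*5^(3/4)*z/15) + C2*exp(14^(1/4)*sqrt(3)*5^(3/4)*z/15) + C3*sin(14^(1/4)*sqrt(3)*5^(3/4)*z/15) + C4*cos(14^(1/4)*sqrt(3)*5^(3/4)*z/15)


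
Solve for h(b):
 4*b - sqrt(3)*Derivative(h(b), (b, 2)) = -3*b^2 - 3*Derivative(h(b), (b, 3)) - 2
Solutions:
 h(b) = C1 + C2*b + C3*exp(sqrt(3)*b/3) + sqrt(3)*b^4/12 + b^3*(2*sqrt(3)/9 + 1) + b^2*(2 + 10*sqrt(3)/3)


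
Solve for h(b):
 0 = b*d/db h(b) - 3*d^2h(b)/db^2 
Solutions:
 h(b) = C1 + C2*erfi(sqrt(6)*b/6)


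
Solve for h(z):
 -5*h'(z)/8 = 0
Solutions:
 h(z) = C1


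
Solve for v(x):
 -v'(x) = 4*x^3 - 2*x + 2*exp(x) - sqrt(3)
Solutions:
 v(x) = C1 - x^4 + x^2 + sqrt(3)*x - 2*exp(x)


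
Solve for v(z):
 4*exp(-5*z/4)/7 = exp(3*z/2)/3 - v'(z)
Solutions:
 v(z) = C1 + 2*exp(3*z/2)/9 + 16*exp(-5*z/4)/35


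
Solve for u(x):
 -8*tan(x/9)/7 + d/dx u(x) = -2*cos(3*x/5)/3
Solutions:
 u(x) = C1 - 72*log(cos(x/9))/7 - 10*sin(3*x/5)/9


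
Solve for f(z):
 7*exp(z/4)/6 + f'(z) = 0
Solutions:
 f(z) = C1 - 14*exp(z/4)/3


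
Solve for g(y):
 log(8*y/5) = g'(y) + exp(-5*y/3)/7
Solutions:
 g(y) = C1 + y*log(y) + y*(-log(5) - 1 + 3*log(2)) + 3*exp(-5*y/3)/35


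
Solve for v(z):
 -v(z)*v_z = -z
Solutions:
 v(z) = -sqrt(C1 + z^2)
 v(z) = sqrt(C1 + z^2)


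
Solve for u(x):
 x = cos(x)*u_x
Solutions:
 u(x) = C1 + Integral(x/cos(x), x)


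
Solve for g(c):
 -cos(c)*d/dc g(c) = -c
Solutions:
 g(c) = C1 + Integral(c/cos(c), c)


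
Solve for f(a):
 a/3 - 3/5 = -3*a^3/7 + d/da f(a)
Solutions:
 f(a) = C1 + 3*a^4/28 + a^2/6 - 3*a/5


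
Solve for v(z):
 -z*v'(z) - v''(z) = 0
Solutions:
 v(z) = C1 + C2*erf(sqrt(2)*z/2)


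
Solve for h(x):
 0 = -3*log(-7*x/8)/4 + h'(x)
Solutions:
 h(x) = C1 + 3*x*log(-x)/4 + 3*x*(-3*log(2) - 1 + log(7))/4


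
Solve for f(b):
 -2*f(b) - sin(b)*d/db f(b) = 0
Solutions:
 f(b) = C1*(cos(b) + 1)/(cos(b) - 1)


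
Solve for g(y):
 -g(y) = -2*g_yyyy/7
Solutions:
 g(y) = C1*exp(-2^(3/4)*7^(1/4)*y/2) + C2*exp(2^(3/4)*7^(1/4)*y/2) + C3*sin(2^(3/4)*7^(1/4)*y/2) + C4*cos(2^(3/4)*7^(1/4)*y/2)


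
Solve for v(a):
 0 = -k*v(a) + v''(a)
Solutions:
 v(a) = C1*exp(-a*sqrt(k)) + C2*exp(a*sqrt(k))


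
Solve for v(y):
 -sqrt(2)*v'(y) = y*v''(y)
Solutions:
 v(y) = C1 + C2*y^(1 - sqrt(2))


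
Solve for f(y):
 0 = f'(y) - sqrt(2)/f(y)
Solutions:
 f(y) = -sqrt(C1 + 2*sqrt(2)*y)
 f(y) = sqrt(C1 + 2*sqrt(2)*y)


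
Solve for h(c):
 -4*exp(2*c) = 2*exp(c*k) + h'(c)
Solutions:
 h(c) = C1 - 2*exp(2*c) - 2*exp(c*k)/k


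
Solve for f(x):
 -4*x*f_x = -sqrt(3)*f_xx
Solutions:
 f(x) = C1 + C2*erfi(sqrt(2)*3^(3/4)*x/3)


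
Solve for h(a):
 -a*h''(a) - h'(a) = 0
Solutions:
 h(a) = C1 + C2*log(a)


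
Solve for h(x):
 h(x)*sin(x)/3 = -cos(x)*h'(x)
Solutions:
 h(x) = C1*cos(x)^(1/3)


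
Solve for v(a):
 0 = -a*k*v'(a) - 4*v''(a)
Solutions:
 v(a) = Piecewise((-sqrt(2)*sqrt(pi)*C1*erf(sqrt(2)*a*sqrt(k)/4)/sqrt(k) - C2, (k > 0) | (k < 0)), (-C1*a - C2, True))


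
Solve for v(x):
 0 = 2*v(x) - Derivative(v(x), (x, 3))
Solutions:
 v(x) = C3*exp(2^(1/3)*x) + (C1*sin(2^(1/3)*sqrt(3)*x/2) + C2*cos(2^(1/3)*sqrt(3)*x/2))*exp(-2^(1/3)*x/2)


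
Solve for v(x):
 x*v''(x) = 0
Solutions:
 v(x) = C1 + C2*x


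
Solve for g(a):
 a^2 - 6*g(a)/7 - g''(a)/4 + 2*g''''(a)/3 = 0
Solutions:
 g(a) = C1*exp(-sqrt(21)*a*sqrt(7 + sqrt(1841))/28) + C2*exp(sqrt(21)*a*sqrt(7 + sqrt(1841))/28) + C3*sin(sqrt(21)*a*sqrt(-7 + sqrt(1841))/28) + C4*cos(sqrt(21)*a*sqrt(-7 + sqrt(1841))/28) + 7*a^2/6 - 49/72


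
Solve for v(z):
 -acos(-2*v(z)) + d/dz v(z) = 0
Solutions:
 Integral(1/acos(-2*_y), (_y, v(z))) = C1 + z


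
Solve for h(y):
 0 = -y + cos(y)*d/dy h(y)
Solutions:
 h(y) = C1 + Integral(y/cos(y), y)


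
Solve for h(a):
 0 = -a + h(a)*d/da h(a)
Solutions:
 h(a) = -sqrt(C1 + a^2)
 h(a) = sqrt(C1 + a^2)


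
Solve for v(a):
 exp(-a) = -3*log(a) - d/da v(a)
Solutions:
 v(a) = C1 - 3*a*log(a) + 3*a + exp(-a)


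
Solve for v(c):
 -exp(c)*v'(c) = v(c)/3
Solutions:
 v(c) = C1*exp(exp(-c)/3)


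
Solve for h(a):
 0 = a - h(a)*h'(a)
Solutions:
 h(a) = -sqrt(C1 + a^2)
 h(a) = sqrt(C1 + a^2)


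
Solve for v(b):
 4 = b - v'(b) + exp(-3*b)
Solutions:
 v(b) = C1 + b^2/2 - 4*b - exp(-3*b)/3


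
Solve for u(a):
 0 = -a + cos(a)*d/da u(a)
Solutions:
 u(a) = C1 + Integral(a/cos(a), a)


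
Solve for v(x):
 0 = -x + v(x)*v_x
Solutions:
 v(x) = -sqrt(C1 + x^2)
 v(x) = sqrt(C1 + x^2)


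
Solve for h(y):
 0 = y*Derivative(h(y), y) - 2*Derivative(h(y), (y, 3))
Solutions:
 h(y) = C1 + Integral(C2*airyai(2^(2/3)*y/2) + C3*airybi(2^(2/3)*y/2), y)


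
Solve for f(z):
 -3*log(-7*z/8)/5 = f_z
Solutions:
 f(z) = C1 - 3*z*log(-z)/5 + 3*z*(-log(7) + 1 + 3*log(2))/5


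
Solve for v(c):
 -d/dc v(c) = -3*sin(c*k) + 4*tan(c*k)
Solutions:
 v(c) = C1 - 4*Piecewise((-log(cos(c*k))/k, Ne(k, 0)), (0, True)) + 3*Piecewise((-cos(c*k)/k, Ne(k, 0)), (0, True))


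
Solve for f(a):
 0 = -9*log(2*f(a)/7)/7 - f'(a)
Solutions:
 7*Integral(1/(log(_y) - log(7) + log(2)), (_y, f(a)))/9 = C1 - a


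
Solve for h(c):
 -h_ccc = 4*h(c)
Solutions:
 h(c) = C3*exp(-2^(2/3)*c) + (C1*sin(2^(2/3)*sqrt(3)*c/2) + C2*cos(2^(2/3)*sqrt(3)*c/2))*exp(2^(2/3)*c/2)


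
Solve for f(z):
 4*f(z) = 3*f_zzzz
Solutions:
 f(z) = C1*exp(-sqrt(2)*3^(3/4)*z/3) + C2*exp(sqrt(2)*3^(3/4)*z/3) + C3*sin(sqrt(2)*3^(3/4)*z/3) + C4*cos(sqrt(2)*3^(3/4)*z/3)


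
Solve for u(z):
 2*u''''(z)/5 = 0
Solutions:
 u(z) = C1 + C2*z + C3*z^2 + C4*z^3


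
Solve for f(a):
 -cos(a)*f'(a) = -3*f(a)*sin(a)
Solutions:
 f(a) = C1/cos(a)^3


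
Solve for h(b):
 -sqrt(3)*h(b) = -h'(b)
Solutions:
 h(b) = C1*exp(sqrt(3)*b)


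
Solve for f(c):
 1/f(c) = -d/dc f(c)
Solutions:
 f(c) = -sqrt(C1 - 2*c)
 f(c) = sqrt(C1 - 2*c)


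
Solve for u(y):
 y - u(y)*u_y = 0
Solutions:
 u(y) = -sqrt(C1 + y^2)
 u(y) = sqrt(C1 + y^2)


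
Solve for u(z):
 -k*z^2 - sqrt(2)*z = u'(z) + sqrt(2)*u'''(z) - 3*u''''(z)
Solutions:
 u(z) = C1 + C2*exp(z*(-2^(2/3)*(4*sqrt(2) + 243 + sqrt(-32 + (4*sqrt(2) + 243)^2))^(1/3) - 4*2^(1/3)/(4*sqrt(2) + 243 + sqrt(-32 + (4*sqrt(2) + 243)^2))^(1/3) + 4*sqrt(2))/36)*sin(2^(1/3)*sqrt(3)*z*(-2^(1/3)*(4*sqrt(2) + 243 + sqrt(-32 + (4*sqrt(2) + 243)^2))^(1/3) + 4/(4*sqrt(2) + 243 + sqrt(-32 + (4*sqrt(2) + 243)^2))^(1/3))/36) + C3*exp(z*(-2^(2/3)*(4*sqrt(2) + 243 + sqrt(-32 + (4*sqrt(2) + 243)^2))^(1/3) - 4*2^(1/3)/(4*sqrt(2) + 243 + sqrt(-32 + (4*sqrt(2) + 243)^2))^(1/3) + 4*sqrt(2))/36)*cos(2^(1/3)*sqrt(3)*z*(-2^(1/3)*(4*sqrt(2) + 243 + sqrt(-32 + (4*sqrt(2) + 243)^2))^(1/3) + 4/(4*sqrt(2) + 243 + sqrt(-32 + (4*sqrt(2) + 243)^2))^(1/3))/36) + C4*exp(z*(4*2^(1/3)/(4*sqrt(2) + 243 + sqrt(-32 + (4*sqrt(2) + 243)^2))^(1/3) + 2*sqrt(2) + 2^(2/3)*(4*sqrt(2) + 243 + sqrt(-32 + (4*sqrt(2) + 243)^2))^(1/3))/18) - k*z^3/3 + 2*sqrt(2)*k*z - sqrt(2)*z^2/2


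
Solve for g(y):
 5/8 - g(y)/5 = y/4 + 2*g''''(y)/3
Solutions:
 g(y) = -5*y/4 + (C1*sin(5^(3/4)*6^(1/4)*y/10) + C2*cos(5^(3/4)*6^(1/4)*y/10))*exp(-5^(3/4)*6^(1/4)*y/10) + (C3*sin(5^(3/4)*6^(1/4)*y/10) + C4*cos(5^(3/4)*6^(1/4)*y/10))*exp(5^(3/4)*6^(1/4)*y/10) + 25/8


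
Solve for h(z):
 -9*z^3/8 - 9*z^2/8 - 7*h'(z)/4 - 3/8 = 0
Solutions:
 h(z) = C1 - 9*z^4/56 - 3*z^3/14 - 3*z/14


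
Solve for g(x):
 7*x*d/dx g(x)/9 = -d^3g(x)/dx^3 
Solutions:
 g(x) = C1 + Integral(C2*airyai(-21^(1/3)*x/3) + C3*airybi(-21^(1/3)*x/3), x)


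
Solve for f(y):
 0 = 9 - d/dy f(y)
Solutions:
 f(y) = C1 + 9*y


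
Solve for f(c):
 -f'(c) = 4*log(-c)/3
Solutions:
 f(c) = C1 - 4*c*log(-c)/3 + 4*c/3


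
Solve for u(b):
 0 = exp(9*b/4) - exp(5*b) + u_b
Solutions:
 u(b) = C1 - 4*exp(9*b/4)/9 + exp(5*b)/5


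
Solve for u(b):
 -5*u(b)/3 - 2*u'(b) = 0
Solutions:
 u(b) = C1*exp(-5*b/6)


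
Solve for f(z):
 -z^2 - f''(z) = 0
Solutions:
 f(z) = C1 + C2*z - z^4/12


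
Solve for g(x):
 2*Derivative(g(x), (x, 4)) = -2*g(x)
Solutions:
 g(x) = (C1*sin(sqrt(2)*x/2) + C2*cos(sqrt(2)*x/2))*exp(-sqrt(2)*x/2) + (C3*sin(sqrt(2)*x/2) + C4*cos(sqrt(2)*x/2))*exp(sqrt(2)*x/2)


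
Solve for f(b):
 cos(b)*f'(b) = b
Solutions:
 f(b) = C1 + Integral(b/cos(b), b)


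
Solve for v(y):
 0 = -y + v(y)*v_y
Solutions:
 v(y) = -sqrt(C1 + y^2)
 v(y) = sqrt(C1 + y^2)


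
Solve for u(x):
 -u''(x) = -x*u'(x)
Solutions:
 u(x) = C1 + C2*erfi(sqrt(2)*x/2)


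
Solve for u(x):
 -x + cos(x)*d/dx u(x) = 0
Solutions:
 u(x) = C1 + Integral(x/cos(x), x)


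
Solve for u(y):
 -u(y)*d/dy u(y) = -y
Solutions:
 u(y) = -sqrt(C1 + y^2)
 u(y) = sqrt(C1 + y^2)


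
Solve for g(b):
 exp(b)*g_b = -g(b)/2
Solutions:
 g(b) = C1*exp(exp(-b)/2)


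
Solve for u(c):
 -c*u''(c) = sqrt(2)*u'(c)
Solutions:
 u(c) = C1 + C2*c^(1 - sqrt(2))


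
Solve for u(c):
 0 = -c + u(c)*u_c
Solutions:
 u(c) = -sqrt(C1 + c^2)
 u(c) = sqrt(C1 + c^2)


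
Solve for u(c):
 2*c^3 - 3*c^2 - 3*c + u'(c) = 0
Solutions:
 u(c) = C1 - c^4/2 + c^3 + 3*c^2/2


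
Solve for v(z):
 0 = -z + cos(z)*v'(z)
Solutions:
 v(z) = C1 + Integral(z/cos(z), z)


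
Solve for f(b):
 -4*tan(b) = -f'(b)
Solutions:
 f(b) = C1 - 4*log(cos(b))


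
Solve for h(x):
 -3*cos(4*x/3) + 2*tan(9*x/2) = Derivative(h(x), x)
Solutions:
 h(x) = C1 - 4*log(cos(9*x/2))/9 - 9*sin(4*x/3)/4


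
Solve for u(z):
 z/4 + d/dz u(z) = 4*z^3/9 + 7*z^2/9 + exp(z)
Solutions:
 u(z) = C1 + z^4/9 + 7*z^3/27 - z^2/8 + exp(z)


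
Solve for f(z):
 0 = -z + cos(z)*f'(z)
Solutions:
 f(z) = C1 + Integral(z/cos(z), z)


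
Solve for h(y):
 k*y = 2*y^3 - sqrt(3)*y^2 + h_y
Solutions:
 h(y) = C1 + k*y^2/2 - y^4/2 + sqrt(3)*y^3/3


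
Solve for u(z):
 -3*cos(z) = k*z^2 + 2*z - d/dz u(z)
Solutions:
 u(z) = C1 + k*z^3/3 + z^2 + 3*sin(z)


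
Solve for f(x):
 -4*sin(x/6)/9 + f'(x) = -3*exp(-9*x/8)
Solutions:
 f(x) = C1 - 8*cos(x/6)/3 + 8*exp(-9*x/8)/3


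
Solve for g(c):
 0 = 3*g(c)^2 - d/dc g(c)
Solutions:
 g(c) = -1/(C1 + 3*c)


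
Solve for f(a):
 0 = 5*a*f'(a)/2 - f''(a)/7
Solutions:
 f(a) = C1 + C2*erfi(sqrt(35)*a/2)


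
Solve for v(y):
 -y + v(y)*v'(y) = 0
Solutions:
 v(y) = -sqrt(C1 + y^2)
 v(y) = sqrt(C1 + y^2)


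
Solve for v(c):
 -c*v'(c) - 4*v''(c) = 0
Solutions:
 v(c) = C1 + C2*erf(sqrt(2)*c/4)


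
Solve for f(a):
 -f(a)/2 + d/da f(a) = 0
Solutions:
 f(a) = C1*exp(a/2)


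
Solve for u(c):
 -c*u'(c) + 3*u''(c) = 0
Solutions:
 u(c) = C1 + C2*erfi(sqrt(6)*c/6)


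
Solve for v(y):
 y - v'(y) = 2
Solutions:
 v(y) = C1 + y^2/2 - 2*y


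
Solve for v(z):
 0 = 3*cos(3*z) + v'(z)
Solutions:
 v(z) = C1 - sin(3*z)


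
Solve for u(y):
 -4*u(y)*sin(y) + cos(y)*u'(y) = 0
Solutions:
 u(y) = C1/cos(y)^4


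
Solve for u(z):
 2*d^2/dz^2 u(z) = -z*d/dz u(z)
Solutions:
 u(z) = C1 + C2*erf(z/2)


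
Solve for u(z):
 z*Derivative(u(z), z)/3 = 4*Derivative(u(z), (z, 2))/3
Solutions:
 u(z) = C1 + C2*erfi(sqrt(2)*z/4)


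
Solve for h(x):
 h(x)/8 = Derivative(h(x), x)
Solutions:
 h(x) = C1*exp(x/8)


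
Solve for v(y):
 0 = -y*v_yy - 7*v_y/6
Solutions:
 v(y) = C1 + C2/y^(1/6)


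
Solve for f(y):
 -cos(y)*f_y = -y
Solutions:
 f(y) = C1 + Integral(y/cos(y), y)


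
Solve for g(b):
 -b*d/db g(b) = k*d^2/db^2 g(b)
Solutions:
 g(b) = C1 + C2*sqrt(k)*erf(sqrt(2)*b*sqrt(1/k)/2)


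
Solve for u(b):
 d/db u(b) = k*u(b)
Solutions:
 u(b) = C1*exp(b*k)


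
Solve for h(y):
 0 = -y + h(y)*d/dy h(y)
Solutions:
 h(y) = -sqrt(C1 + y^2)
 h(y) = sqrt(C1 + y^2)


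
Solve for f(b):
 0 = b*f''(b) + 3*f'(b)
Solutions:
 f(b) = C1 + C2/b^2


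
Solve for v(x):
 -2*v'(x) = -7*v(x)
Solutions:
 v(x) = C1*exp(7*x/2)


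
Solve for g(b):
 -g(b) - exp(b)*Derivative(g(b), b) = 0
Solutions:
 g(b) = C1*exp(exp(-b))


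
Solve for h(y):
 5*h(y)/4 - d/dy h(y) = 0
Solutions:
 h(y) = C1*exp(5*y/4)


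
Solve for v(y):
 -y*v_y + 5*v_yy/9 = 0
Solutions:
 v(y) = C1 + C2*erfi(3*sqrt(10)*y/10)


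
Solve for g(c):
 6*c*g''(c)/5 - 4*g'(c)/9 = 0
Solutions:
 g(c) = C1 + C2*c^(37/27)


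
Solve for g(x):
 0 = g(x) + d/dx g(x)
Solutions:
 g(x) = C1*exp(-x)


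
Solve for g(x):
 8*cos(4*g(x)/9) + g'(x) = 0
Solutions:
 8*x - 9*log(sin(4*g(x)/9) - 1)/8 + 9*log(sin(4*g(x)/9) + 1)/8 = C1


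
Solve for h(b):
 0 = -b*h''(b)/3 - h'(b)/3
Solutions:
 h(b) = C1 + C2*log(b)


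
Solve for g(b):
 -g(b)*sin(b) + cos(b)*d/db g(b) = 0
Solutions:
 g(b) = C1/cos(b)


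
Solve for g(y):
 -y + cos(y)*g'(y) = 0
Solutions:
 g(y) = C1 + Integral(y/cos(y), y)


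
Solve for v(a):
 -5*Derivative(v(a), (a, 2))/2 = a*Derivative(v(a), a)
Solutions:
 v(a) = C1 + C2*erf(sqrt(5)*a/5)


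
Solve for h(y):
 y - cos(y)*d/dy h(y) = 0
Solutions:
 h(y) = C1 + Integral(y/cos(y), y)


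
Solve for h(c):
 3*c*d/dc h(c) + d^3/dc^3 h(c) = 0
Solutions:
 h(c) = C1 + Integral(C2*airyai(-3^(1/3)*c) + C3*airybi(-3^(1/3)*c), c)


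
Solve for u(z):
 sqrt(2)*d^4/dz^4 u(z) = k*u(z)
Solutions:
 u(z) = C1*exp(-2^(7/8)*k^(1/4)*z/2) + C2*exp(2^(7/8)*k^(1/4)*z/2) + C3*exp(-2^(7/8)*I*k^(1/4)*z/2) + C4*exp(2^(7/8)*I*k^(1/4)*z/2)


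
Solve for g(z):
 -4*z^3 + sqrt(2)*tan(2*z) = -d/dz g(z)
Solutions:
 g(z) = C1 + z^4 + sqrt(2)*log(cos(2*z))/2


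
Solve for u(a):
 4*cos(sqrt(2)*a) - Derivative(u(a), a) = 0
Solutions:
 u(a) = C1 + 2*sqrt(2)*sin(sqrt(2)*a)


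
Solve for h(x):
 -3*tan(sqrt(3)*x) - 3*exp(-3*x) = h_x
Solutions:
 h(x) = C1 - sqrt(3)*log(tan(sqrt(3)*x)^2 + 1)/2 + exp(-3*x)


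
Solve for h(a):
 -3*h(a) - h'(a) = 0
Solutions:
 h(a) = C1*exp(-3*a)


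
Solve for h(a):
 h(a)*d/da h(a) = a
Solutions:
 h(a) = -sqrt(C1 + a^2)
 h(a) = sqrt(C1 + a^2)


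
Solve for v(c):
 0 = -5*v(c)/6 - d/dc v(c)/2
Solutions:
 v(c) = C1*exp(-5*c/3)


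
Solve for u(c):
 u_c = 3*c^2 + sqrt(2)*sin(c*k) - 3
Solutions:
 u(c) = C1 + c^3 - 3*c - sqrt(2)*cos(c*k)/k


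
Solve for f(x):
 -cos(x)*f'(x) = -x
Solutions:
 f(x) = C1 + Integral(x/cos(x), x)


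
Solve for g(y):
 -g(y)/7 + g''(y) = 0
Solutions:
 g(y) = C1*exp(-sqrt(7)*y/7) + C2*exp(sqrt(7)*y/7)


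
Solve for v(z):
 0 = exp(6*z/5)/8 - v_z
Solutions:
 v(z) = C1 + 5*exp(6*z/5)/48


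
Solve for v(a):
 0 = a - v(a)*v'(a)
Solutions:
 v(a) = -sqrt(C1 + a^2)
 v(a) = sqrt(C1 + a^2)


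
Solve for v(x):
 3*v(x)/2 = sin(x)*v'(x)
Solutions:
 v(x) = C1*(cos(x) - 1)^(3/4)/(cos(x) + 1)^(3/4)


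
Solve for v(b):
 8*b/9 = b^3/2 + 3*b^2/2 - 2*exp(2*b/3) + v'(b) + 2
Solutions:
 v(b) = C1 - b^4/8 - b^3/2 + 4*b^2/9 - 2*b + 3*exp(2*b/3)


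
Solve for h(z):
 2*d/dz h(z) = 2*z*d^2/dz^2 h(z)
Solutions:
 h(z) = C1 + C2*z^2


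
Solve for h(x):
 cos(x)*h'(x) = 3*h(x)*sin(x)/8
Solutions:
 h(x) = C1/cos(x)^(3/8)


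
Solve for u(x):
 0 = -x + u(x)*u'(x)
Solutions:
 u(x) = -sqrt(C1 + x^2)
 u(x) = sqrt(C1 + x^2)


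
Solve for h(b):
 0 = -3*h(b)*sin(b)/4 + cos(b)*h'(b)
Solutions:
 h(b) = C1/cos(b)^(3/4)
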